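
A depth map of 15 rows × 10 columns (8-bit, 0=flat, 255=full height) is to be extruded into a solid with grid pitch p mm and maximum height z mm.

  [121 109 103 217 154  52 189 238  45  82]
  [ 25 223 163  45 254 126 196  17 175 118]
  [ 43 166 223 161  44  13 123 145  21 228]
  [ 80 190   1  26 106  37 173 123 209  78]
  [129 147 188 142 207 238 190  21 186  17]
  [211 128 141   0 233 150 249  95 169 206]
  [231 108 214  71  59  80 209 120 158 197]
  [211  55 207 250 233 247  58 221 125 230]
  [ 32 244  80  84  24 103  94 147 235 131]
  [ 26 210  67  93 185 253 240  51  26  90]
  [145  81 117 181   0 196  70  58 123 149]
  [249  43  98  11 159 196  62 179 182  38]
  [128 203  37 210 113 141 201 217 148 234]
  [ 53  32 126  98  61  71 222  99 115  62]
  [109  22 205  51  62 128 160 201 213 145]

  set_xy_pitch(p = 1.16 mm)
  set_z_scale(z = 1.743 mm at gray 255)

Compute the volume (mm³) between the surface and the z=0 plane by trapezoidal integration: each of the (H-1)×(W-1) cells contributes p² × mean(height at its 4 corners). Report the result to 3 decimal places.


153.639

height_mm = gray/255 × 1.743; cell vol = 1.16² × mean(4 corners)
unit = 1.16² × 1.743 / (4×255) = 0.00229939 mm³ per gray-sum
row 0: Σ corner-gray over 9 cells = 4958  → 11.4004
row 1: Σ corner-gray over 9 cells = 4604  → 10.5864
row 2: Σ corner-gray over 9 cells = 3951  → 9.0849
row 3: Σ corner-gray over 9 cells = 4672  → 10.7428
row 4: Σ corner-gray over 9 cells = 5531  → 12.7179
row 5: Σ corner-gray over 9 cells = 5213  → 11.9867
row 6: Σ corner-gray over 9 cells = 5699  → 13.1042
row 7: Σ corner-gray over 9 cells = 5418  → 12.4581
row 8: Σ corner-gray over 9 cells = 4551  → 10.4645
row 9: Σ corner-gray over 9 cells = 4312  → 9.9150
row 10: Σ corner-gray over 9 cells = 4093  → 9.4114
row 11: Σ corner-gray over 9 cells = 5049  → 11.6096
row 12: Σ corner-gray over 9 cells = 4665  → 10.7267
row 13: Σ corner-gray over 9 cells = 4101  → 9.4298
Σ rows: total corner-gray = 66817  → 153.6385 mm³


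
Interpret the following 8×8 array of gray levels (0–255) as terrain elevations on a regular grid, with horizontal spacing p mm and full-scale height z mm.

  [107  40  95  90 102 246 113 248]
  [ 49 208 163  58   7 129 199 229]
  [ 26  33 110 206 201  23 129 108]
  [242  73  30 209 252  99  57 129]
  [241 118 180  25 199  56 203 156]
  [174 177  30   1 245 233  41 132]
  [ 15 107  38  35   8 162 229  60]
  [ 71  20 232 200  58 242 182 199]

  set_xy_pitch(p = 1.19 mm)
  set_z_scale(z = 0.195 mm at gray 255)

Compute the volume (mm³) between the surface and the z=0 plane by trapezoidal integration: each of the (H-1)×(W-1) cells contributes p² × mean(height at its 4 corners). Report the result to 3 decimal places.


6.519

height_mm = gray/255 × 0.195; cell vol = 1.19² × mean(4 corners)
unit = 1.19² × 0.195 / (4×255) = 0.000270725 mm³ per gray-sum
row 0: Σ corner-gray over 7 cells = 3533  → 0.9565
row 1: Σ corner-gray over 7 cells = 3344  → 0.9053
row 2: Σ corner-gray over 7 cells = 3349  → 0.9067
row 3: Σ corner-gray over 7 cells = 3770  → 1.0206
row 4: Σ corner-gray over 7 cells = 3719  → 1.0068
row 5: Σ corner-gray over 7 cells = 2993  → 0.8103
row 6: Σ corner-gray over 7 cells = 3371  → 0.9126
Σ rows: total corner-gray = 24079  → 6.5188 mm³


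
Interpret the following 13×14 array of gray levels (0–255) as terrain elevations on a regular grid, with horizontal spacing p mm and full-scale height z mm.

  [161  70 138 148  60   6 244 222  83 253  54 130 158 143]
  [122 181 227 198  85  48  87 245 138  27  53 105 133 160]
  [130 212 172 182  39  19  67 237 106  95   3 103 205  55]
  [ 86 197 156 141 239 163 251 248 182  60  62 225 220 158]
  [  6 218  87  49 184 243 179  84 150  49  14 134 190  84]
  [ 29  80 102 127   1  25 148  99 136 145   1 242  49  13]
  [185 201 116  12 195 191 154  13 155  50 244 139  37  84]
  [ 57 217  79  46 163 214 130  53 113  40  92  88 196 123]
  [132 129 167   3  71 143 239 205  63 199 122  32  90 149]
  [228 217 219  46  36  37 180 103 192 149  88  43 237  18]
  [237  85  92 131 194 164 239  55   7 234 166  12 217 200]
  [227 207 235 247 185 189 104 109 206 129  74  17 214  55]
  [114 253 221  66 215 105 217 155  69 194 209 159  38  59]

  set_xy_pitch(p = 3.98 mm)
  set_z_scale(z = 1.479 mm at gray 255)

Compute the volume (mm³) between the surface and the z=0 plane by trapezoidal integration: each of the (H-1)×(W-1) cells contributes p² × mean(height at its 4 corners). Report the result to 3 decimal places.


height_mm = gray/255 × 1.479; cell vol = 3.98² × mean(4 corners)
unit = 3.98² × 1.479 / (4×255) = 0.0229686 mm³ per gray-sum
row 0: Σ corner-gray over 13 cells = 6772  → 155.5432
row 1: Σ corner-gray over 13 cells = 6401  → 147.0219
row 2: Σ corner-gray over 13 cells = 7597  → 174.4923
row 3: Σ corner-gray over 13 cells = 7784  → 178.7874
row 4: Σ corner-gray over 13 cells = 5604  → 128.7159
row 5: Σ corner-gray over 13 cells = 5635  → 129.4279
row 6: Σ corner-gray over 13 cells = 6325  → 145.2763
row 7: Σ corner-gray over 13 cells = 6249  → 143.5307
row 8: Σ corner-gray over 13 cells = 6547  → 150.3753
row 9: Σ corner-gray over 13 cells = 6969  → 160.0680
row 10: Σ corner-gray over 13 cells = 7743  → 177.8457
row 11: Σ corner-gray over 13 cells = 8089  → 185.7928
Σ rows: total corner-gray = 81715  → 1876.8775 mm³

1876.878


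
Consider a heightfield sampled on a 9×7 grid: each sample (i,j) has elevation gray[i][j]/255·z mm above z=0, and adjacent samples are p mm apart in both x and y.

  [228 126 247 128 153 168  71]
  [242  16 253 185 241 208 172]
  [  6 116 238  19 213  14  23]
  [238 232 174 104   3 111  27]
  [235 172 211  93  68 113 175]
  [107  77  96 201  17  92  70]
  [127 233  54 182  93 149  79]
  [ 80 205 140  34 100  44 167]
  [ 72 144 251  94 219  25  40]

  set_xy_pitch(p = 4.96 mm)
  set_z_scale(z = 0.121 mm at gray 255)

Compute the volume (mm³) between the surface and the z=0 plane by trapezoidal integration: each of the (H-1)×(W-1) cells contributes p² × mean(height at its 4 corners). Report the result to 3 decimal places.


73.022

height_mm = gray/255 × 0.121; cell vol = 4.96² × mean(4 corners)
unit = 4.96² × 0.121 / (4×255) = 0.00291843 mm³ per gray-sum
row 0: Σ corner-gray over 6 cells = 4163  → 12.1494
row 1: Σ corner-gray over 6 cells = 3449  → 10.0656
row 2: Σ corner-gray over 6 cells = 2742  → 8.0023
row 3: Σ corner-gray over 6 cells = 3237  → 9.4469
row 4: Σ corner-gray over 6 cells = 2867  → 8.3671
row 5: Σ corner-gray over 6 cells = 2771  → 8.0870
row 6: Σ corner-gray over 6 cells = 2921  → 8.5247
row 7: Σ corner-gray over 6 cells = 2871  → 8.3788
Σ rows: total corner-gray = 25021  → 73.0219 mm³


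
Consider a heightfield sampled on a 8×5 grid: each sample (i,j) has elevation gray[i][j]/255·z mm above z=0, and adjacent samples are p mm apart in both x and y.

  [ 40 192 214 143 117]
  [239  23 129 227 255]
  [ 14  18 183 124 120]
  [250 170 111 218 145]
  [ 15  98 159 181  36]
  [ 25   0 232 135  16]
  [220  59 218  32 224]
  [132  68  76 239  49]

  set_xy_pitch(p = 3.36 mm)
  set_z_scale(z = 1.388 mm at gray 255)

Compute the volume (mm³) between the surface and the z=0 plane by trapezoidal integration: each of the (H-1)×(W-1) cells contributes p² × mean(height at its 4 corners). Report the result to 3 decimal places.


224.111

height_mm = gray/255 × 1.388; cell vol = 3.36² × mean(4 corners)
unit = 3.36² × 1.388 / (4×255) = 0.0153627 mm³ per gray-sum
row 0: Σ corner-gray over 4 cells = 2507  → 38.5143
row 1: Σ corner-gray over 4 cells = 2036  → 31.2785
row 2: Σ corner-gray over 4 cells = 2177  → 33.4446
row 3: Σ corner-gray over 4 cells = 2320  → 35.6415
row 4: Σ corner-gray over 4 cells = 1702  → 26.1473
row 5: Σ corner-gray over 4 cells = 1837  → 28.2213
row 6: Σ corner-gray over 4 cells = 2009  → 30.8637
Σ rows: total corner-gray = 14588  → 224.1112 mm³


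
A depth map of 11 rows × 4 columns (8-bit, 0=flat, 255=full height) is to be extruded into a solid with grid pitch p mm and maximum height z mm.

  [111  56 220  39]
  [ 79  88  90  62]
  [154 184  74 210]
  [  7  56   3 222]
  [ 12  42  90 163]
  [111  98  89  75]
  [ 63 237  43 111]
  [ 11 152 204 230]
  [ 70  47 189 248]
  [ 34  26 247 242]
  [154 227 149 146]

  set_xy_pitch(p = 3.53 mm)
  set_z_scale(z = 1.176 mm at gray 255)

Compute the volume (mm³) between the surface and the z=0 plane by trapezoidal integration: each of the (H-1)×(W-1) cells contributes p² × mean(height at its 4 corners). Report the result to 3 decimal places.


198.232

height_mm = gray/255 × 1.176; cell vol = 3.53² × mean(4 corners)
unit = 3.53² × 1.176 / (4×255) = 0.0143667 mm³ per gray-sum
row 0: Σ corner-gray over 3 cells = 1199  → 17.2257
row 1: Σ corner-gray over 3 cells = 1377  → 19.7829
row 2: Σ corner-gray over 3 cells = 1227  → 17.6279
row 3: Σ corner-gray over 3 cells = 786  → 11.2922
row 4: Σ corner-gray over 3 cells = 999  → 14.3523
row 5: Σ corner-gray over 3 cells = 1294  → 18.5905
row 6: Σ corner-gray over 3 cells = 1687  → 24.2366
row 7: Σ corner-gray over 3 cells = 1743  → 25.0411
row 8: Σ corner-gray over 3 cells = 1612  → 23.1591
row 9: Σ corner-gray over 3 cells = 1874  → 26.9232
Σ rows: total corner-gray = 13798  → 198.2315 mm³


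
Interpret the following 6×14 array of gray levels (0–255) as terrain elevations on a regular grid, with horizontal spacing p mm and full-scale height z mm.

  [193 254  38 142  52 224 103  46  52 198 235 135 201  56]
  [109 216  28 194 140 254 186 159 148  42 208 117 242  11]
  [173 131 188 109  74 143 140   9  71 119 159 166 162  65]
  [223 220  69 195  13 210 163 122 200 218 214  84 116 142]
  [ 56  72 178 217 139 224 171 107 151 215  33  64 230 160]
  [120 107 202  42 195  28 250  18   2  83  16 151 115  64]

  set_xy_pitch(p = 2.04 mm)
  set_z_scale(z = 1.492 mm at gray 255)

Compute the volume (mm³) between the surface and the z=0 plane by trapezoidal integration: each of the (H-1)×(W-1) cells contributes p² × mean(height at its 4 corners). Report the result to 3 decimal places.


height_mm = gray/255 × 1.492; cell vol = 2.04² × mean(4 corners)
unit = 2.04² × 1.492 / (4×255) = 0.00608736 mm³ per gray-sum
row 0: Σ corner-gray over 13 cells = 7597  → 46.2457
row 1: Σ corner-gray over 13 cells = 7168  → 43.6342
row 2: Σ corner-gray over 13 cells = 7193  → 43.7864
row 3: Σ corner-gray over 13 cells = 7831  → 47.6701
row 4: Σ corner-gray over 13 cells = 6420  → 39.0809
Σ rows: total corner-gray = 36209  → 220.4172 mm³

220.417


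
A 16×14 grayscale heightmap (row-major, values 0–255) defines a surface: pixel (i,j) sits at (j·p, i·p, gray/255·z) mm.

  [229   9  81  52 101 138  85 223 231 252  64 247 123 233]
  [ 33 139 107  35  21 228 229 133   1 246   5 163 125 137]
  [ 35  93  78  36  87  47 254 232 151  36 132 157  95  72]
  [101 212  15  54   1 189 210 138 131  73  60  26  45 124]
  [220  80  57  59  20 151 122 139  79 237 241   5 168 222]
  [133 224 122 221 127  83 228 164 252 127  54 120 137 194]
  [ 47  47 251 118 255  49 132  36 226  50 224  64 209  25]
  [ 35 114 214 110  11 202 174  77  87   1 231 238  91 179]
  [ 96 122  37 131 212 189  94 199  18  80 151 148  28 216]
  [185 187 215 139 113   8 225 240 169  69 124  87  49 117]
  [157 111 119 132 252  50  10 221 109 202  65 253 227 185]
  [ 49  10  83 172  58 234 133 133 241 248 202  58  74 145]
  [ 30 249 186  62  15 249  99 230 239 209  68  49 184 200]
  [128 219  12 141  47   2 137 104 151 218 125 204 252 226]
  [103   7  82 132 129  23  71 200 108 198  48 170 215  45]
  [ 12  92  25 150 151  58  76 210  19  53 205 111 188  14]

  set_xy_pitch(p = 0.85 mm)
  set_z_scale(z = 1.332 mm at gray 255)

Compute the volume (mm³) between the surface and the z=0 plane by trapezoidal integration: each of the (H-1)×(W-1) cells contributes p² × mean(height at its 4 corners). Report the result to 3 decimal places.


94.314

height_mm = gray/255 × 1.332; cell vol = 0.85² × mean(4 corners)
unit = 0.85² × 1.332 / (4×255) = 0.0009435 mm³ per gray-sum
row 0: Σ corner-gray over 13 cells = 6708  → 6.3290
row 1: Σ corner-gray over 13 cells = 5937  → 5.6016
row 2: Σ corner-gray over 13 cells = 5436  → 5.1289
row 3: Σ corner-gray over 13 cells = 5691  → 5.3695
row 4: Σ corner-gray over 13 cells = 7203  → 6.7960
row 5: Σ corner-gray over 13 cells = 7439  → 7.0187
row 6: Σ corner-gray over 13 cells = 6708  → 6.3290
row 7: Σ corner-gray over 13 cells = 6444  → 6.0799
row 8: Σ corner-gray over 13 cells = 6682  → 6.3045
row 9: Σ corner-gray over 13 cells = 7396  → 6.9781
row 10: Σ corner-gray over 13 cells = 7330  → 6.9159
row 11: Σ corner-gray over 13 cells = 7394  → 6.9762
row 12: Σ corner-gray over 13 cells = 7486  → 7.0630
row 13: Σ corner-gray over 13 cells = 6492  → 6.1252
row 14: Σ corner-gray over 13 cells = 5616  → 5.2987
Σ rows: total corner-gray = 99962  → 94.3141 mm³


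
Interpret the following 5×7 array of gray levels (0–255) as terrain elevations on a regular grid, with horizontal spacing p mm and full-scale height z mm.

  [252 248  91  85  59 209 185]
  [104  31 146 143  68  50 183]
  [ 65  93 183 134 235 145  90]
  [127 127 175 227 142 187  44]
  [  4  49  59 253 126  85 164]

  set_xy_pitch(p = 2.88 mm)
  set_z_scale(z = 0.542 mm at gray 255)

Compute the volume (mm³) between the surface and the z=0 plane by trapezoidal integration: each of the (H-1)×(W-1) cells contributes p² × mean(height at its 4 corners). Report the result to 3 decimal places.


height_mm = gray/255 × 0.542; cell vol = 2.88² × mean(4 corners)
unit = 2.88² × 0.542 / (4×255) = 0.00440742 mm³ per gray-sum
row 0: Σ corner-gray over 6 cells = 2984  → 13.1517
row 1: Σ corner-gray over 6 cells = 2898  → 12.7727
row 2: Σ corner-gray over 6 cells = 3622  → 15.9637
row 3: Σ corner-gray over 6 cells = 3199  → 14.0993
Σ rows: total corner-gray = 12703  → 55.9874 mm³

55.987


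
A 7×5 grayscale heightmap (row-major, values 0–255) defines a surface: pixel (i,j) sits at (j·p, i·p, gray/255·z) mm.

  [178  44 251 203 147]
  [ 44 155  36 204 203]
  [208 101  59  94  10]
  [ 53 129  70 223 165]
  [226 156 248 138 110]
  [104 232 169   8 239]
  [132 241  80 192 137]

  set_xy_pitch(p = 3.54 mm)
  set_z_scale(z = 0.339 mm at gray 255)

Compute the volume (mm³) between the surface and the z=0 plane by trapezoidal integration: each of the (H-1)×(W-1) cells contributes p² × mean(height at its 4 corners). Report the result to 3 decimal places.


55.926

height_mm = gray/255 × 0.339; cell vol = 3.54² × mean(4 corners)
unit = 3.54² × 0.339 / (4×255) = 0.00416491 mm³ per gray-sum
row 0: Σ corner-gray over 4 cells = 2358  → 9.8209
row 1: Σ corner-gray over 4 cells = 1763  → 7.3427
row 2: Σ corner-gray over 4 cells = 1788  → 7.4469
row 3: Σ corner-gray over 4 cells = 2482  → 10.3373
row 4: Σ corner-gray over 4 cells = 2581  → 10.7496
row 5: Σ corner-gray over 4 cells = 2456  → 10.2290
Σ rows: total corner-gray = 13428  → 55.9265 mm³


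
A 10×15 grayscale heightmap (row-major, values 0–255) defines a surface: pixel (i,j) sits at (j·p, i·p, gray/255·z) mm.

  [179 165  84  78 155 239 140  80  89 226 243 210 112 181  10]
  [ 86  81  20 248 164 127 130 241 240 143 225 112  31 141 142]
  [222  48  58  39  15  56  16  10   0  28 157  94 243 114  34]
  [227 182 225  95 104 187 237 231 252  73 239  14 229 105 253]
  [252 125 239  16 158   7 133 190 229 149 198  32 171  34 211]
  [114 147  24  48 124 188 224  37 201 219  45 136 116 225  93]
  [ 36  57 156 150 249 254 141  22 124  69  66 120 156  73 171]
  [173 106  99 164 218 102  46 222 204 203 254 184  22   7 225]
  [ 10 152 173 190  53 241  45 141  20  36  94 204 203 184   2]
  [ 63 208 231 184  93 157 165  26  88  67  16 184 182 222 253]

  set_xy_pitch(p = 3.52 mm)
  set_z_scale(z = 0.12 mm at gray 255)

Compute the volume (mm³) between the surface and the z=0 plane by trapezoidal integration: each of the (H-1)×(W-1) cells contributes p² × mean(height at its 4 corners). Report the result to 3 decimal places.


height_mm = gray/255 × 0.12; cell vol = 3.52² × mean(4 corners)
unit = 3.52² × 0.12 / (4×255) = 0.00145769 mm³ per gray-sum
row 0: Σ corner-gray over 14 cells = 8227  → 11.9924
row 1: Σ corner-gray over 14 cells = 6046  → 8.8132
row 2: Σ corner-gray over 14 cells = 6838  → 9.9677
row 3: Σ corner-gray over 14 cells = 8651  → 12.6105
row 4: Σ corner-gray over 14 cells = 7500  → 10.9327
row 5: Σ corner-gray over 14 cells = 7156  → 10.4313
row 6: Σ corner-gray over 14 cells = 7541  → 10.9925
row 7: Σ corner-gray over 14 cells = 7544  → 10.9968
row 8: Σ corner-gray over 14 cells = 7446  → 10.8540
Σ rows: total corner-gray = 66949  → 97.5912 mm³

97.591


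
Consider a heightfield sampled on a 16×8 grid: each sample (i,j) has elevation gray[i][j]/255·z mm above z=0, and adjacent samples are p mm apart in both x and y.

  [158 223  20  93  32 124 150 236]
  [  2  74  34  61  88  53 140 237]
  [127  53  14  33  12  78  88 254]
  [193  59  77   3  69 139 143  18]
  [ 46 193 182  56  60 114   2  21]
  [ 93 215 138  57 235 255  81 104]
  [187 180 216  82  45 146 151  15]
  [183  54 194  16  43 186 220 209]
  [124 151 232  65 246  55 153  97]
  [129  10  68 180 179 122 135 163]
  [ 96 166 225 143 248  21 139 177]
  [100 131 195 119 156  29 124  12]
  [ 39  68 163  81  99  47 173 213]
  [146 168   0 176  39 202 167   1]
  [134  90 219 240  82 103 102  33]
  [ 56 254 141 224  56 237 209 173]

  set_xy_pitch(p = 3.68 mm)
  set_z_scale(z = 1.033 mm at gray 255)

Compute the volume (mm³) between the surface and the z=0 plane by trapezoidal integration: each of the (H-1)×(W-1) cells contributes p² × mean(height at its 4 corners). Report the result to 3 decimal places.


683.761

height_mm = gray/255 × 1.033; cell vol = 3.68² × mean(4 corners)
unit = 3.68² × 1.033 / (4×255) = 0.013715 mm³ per gray-sum
row 0: Σ corner-gray over 7 cells = 2817  → 38.6352
row 1: Σ corner-gray over 7 cells = 2076  → 28.4723
row 2: Σ corner-gray over 7 cells = 2128  → 29.1855
row 3: Σ corner-gray over 7 cells = 2472  → 33.9035
row 4: Σ corner-gray over 7 cells = 3440  → 47.1796
row 5: Σ corner-gray over 7 cells = 4001  → 54.8737
row 6: Σ corner-gray over 7 cells = 3660  → 50.1969
row 7: Σ corner-gray over 7 cells = 3843  → 52.7067
row 8: Σ corner-gray over 7 cells = 3705  → 50.8141
row 9: Σ corner-gray over 7 cells = 3837  → 52.6245
row 10: Σ corner-gray over 7 cells = 3777  → 51.8016
row 11: Σ corner-gray over 7 cells = 3134  → 42.9828
row 12: Σ corner-gray over 7 cells = 3165  → 43.4080
row 13: Σ corner-gray over 7 cells = 3490  → 47.8653
row 14: Σ corner-gray over 7 cells = 4310  → 59.1116
Σ rows: total corner-gray = 49855  → 683.7613 mm³


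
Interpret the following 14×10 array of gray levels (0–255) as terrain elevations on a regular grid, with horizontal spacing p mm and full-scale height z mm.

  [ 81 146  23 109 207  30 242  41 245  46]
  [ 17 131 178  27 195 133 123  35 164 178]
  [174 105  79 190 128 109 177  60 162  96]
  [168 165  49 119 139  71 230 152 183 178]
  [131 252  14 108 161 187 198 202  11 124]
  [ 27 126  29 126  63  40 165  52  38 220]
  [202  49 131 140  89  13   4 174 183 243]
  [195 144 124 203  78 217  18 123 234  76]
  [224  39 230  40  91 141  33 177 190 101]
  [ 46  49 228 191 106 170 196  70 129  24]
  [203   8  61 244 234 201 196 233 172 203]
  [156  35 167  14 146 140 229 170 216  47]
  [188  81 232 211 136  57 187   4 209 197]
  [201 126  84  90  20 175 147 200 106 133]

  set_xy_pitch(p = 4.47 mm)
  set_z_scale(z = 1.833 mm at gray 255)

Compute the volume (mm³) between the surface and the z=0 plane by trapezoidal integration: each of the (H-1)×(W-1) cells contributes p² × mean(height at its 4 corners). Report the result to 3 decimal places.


height_mm = gray/255 × 1.833; cell vol = 4.47² × mean(4 corners)
unit = 4.47² × 1.833 / (4×255) = 0.0359069 mm³ per gray-sum
row 0: Σ corner-gray over 9 cells = 4380  → 157.2720
row 1: Σ corner-gray over 9 cells = 4457  → 160.0368
row 2: Σ corner-gray over 9 cells = 4852  → 174.2200
row 3: Σ corner-gray over 9 cells = 5083  → 182.5145
row 4: Σ corner-gray over 9 cells = 4046  → 145.2791
row 5: Σ corner-gray over 9 cells = 3536  → 126.9666
row 6: Σ corner-gray over 9 cells = 4564  → 163.8789
row 7: Σ corner-gray over 9 cells = 4760  → 170.9166
row 8: Σ corner-gray over 9 cells = 4555  → 163.5557
row 9: Σ corner-gray over 9 cells = 5452  → 195.7642
row 10: Σ corner-gray over 9 cells = 5541  → 198.9599
row 11: Σ corner-gray over 9 cells = 5056  → 181.5450
row 12: Σ corner-gray over 9 cells = 4849  → 174.1123
Σ rows: total corner-gray = 61131  → 2195.0218 mm³

2195.022


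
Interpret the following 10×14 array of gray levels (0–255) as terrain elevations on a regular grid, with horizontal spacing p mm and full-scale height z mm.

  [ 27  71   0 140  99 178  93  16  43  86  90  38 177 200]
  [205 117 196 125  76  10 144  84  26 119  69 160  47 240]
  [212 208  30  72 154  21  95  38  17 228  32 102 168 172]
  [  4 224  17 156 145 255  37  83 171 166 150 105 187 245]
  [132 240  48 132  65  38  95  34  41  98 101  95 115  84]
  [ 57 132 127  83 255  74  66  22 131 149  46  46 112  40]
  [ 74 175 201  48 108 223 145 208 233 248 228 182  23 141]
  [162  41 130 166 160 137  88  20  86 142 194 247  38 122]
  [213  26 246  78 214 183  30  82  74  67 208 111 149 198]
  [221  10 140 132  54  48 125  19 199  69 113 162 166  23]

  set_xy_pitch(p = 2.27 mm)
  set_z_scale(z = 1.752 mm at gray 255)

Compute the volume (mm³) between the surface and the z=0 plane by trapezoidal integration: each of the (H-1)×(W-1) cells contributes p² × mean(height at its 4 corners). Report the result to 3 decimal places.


height_mm = gray/255 × 1.752; cell vol = 2.27² × mean(4 corners)
unit = 2.27² × 1.752 / (4×255) = 0.00885086 mm³ per gray-sum
row 0: Σ corner-gray over 13 cells = 5080  → 44.9624
row 1: Σ corner-gray over 13 cells = 5505  → 48.7240
row 2: Σ corner-gray over 13 cells = 6355  → 56.2472
row 3: Σ corner-gray over 13 cells = 6061  → 53.6451
row 4: Σ corner-gray over 13 cells = 5003  → 44.2809
row 5: Σ corner-gray over 13 cells = 6842  → 60.5576
row 6: Σ corner-gray over 13 cells = 7441  → 65.8593
row 7: Σ corner-gray over 13 cells = 6529  → 57.7873
row 8: Σ corner-gray over 13 cells = 6065  → 53.6805
Σ rows: total corner-gray = 54881  → 485.7442 mm³

485.744


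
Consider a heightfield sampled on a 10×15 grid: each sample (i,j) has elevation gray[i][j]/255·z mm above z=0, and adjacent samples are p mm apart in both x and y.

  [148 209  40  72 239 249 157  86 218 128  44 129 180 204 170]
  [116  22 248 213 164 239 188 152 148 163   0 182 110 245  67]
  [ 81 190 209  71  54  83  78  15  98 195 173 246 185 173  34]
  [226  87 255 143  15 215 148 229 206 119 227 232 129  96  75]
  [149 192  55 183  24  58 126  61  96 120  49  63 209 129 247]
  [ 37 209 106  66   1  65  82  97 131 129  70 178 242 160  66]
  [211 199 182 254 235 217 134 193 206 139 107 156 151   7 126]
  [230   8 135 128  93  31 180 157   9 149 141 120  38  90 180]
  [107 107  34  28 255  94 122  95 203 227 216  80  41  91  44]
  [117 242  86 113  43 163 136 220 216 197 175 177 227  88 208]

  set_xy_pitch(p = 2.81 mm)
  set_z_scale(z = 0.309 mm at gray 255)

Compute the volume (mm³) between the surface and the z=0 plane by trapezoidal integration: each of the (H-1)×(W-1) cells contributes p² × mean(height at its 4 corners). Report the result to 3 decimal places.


163.384

height_mm = gray/255 × 0.309; cell vol = 2.81² × mean(4 corners)
unit = 2.81² × 0.309 / (4×255) = 0.00239205 mm³ per gray-sum
row 0: Σ corner-gray over 14 cells = 8559  → 20.4736
row 1: Σ corner-gray over 14 cells = 7986  → 19.1029
row 2: Σ corner-gray over 14 cells = 8158  → 19.5144
row 3: Σ corner-gray over 14 cells = 7629  → 18.2490
row 4: Σ corner-gray over 14 cells = 6301  → 15.0723
row 5: Σ corner-gray over 14 cells = 7872  → 18.8302
row 6: Σ corner-gray over 14 cells = 7665  → 18.3351
row 7: Σ corner-gray over 14 cells = 6305  → 15.0819
row 8: Σ corner-gray over 14 cells = 7828  → 18.7250
Σ rows: total corner-gray = 68303  → 163.3845 mm³


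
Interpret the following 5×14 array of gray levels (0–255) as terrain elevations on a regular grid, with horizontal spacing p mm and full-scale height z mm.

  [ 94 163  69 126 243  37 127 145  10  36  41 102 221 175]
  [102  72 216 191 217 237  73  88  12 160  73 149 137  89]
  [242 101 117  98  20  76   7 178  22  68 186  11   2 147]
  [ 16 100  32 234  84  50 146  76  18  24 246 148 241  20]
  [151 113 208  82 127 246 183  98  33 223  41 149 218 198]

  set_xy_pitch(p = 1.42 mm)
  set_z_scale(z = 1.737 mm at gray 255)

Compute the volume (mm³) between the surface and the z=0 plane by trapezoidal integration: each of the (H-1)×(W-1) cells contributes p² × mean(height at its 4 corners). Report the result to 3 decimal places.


height_mm = gray/255 × 1.737; cell vol = 1.42² × mean(4 corners)
unit = 1.42² × 1.737 / (4×255) = 0.00343381 mm³ per gray-sum
row 0: Σ corner-gray over 13 cells = 6350  → 21.8047
row 1: Σ corner-gray over 13 cells = 5602  → 19.2362
row 2: Σ corner-gray over 13 cells = 4995  → 17.1519
row 3: Σ corner-gray over 13 cells = 6625  → 22.7490
Σ rows: total corner-gray = 23572  → 80.9418 mm³

80.942


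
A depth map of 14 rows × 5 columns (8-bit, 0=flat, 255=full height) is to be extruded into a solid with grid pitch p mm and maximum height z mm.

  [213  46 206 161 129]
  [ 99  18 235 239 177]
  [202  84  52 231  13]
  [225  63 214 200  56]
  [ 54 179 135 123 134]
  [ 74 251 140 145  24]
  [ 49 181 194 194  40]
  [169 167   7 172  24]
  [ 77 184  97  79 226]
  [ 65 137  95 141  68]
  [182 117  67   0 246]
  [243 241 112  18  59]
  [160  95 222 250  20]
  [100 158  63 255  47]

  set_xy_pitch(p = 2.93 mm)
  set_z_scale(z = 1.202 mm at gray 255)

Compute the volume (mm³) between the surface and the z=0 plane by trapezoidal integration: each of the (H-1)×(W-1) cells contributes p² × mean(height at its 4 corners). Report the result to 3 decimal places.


height_mm = gray/255 × 1.202; cell vol = 2.93² × mean(4 corners)
unit = 2.93² × 1.202 / (4×255) = 0.0101167 mm³ per gray-sum
row 0: Σ corner-gray over 4 cells = 2428  → 24.5634
row 1: Σ corner-gray over 4 cells = 2209  → 22.3478
row 2: Σ corner-gray over 4 cells = 2184  → 22.0949
row 3: Σ corner-gray over 4 cells = 2297  → 23.2381
row 4: Σ corner-gray over 4 cells = 2232  → 22.5805
row 5: Σ corner-gray over 4 cells = 2397  → 24.2498
row 6: Σ corner-gray over 4 cells = 2112  → 21.3665
row 7: Σ corner-gray over 4 cells = 1908  → 19.3027
row 8: Σ corner-gray over 4 cells = 1902  → 19.2420
row 9: Σ corner-gray over 4 cells = 1675  → 16.9455
row 10: Σ corner-gray over 4 cells = 1840  → 18.6148
row 11: Σ corner-gray over 4 cells = 2358  → 23.8552
row 12: Σ corner-gray over 4 cells = 2413  → 24.4116
Σ rows: total corner-gray = 27955  → 282.8128 mm³

282.813


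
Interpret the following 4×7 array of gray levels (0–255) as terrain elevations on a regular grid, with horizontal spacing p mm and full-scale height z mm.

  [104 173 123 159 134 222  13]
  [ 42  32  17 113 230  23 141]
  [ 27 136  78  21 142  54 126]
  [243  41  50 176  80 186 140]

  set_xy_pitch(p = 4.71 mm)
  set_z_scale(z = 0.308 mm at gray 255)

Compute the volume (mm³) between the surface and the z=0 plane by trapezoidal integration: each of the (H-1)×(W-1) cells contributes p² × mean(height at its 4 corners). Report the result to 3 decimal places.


height_mm = gray/255 × 0.308; cell vol = 4.71² × mean(4 corners)
unit = 4.71² × 0.308 / (4×255) = 0.00669873 mm³ per gray-sum
row 0: Σ corner-gray over 6 cells = 2752  → 18.4349
row 1: Σ corner-gray over 6 cells = 2028  → 13.5850
row 2: Σ corner-gray over 6 cells = 2464  → 16.5057
Σ rows: total corner-gray = 7244  → 48.5256 mm³

48.526


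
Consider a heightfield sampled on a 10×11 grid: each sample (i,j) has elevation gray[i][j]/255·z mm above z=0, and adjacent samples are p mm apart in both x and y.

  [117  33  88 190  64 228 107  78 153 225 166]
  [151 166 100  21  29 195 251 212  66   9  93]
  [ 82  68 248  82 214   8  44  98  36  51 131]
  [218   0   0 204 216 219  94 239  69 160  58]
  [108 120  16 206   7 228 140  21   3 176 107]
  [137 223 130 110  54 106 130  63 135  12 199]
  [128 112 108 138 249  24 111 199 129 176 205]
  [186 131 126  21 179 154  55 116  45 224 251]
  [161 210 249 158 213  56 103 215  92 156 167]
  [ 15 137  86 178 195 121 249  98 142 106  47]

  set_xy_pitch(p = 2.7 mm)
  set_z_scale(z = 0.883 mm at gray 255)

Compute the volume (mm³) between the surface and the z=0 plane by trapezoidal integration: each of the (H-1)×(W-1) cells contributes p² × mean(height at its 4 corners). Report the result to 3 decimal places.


283.843

height_mm = gray/255 × 0.883; cell vol = 2.7² × mean(4 corners)
unit = 2.7² × 0.883 / (4×255) = 0.00631085 mm³ per gray-sum
row 0: Σ corner-gray over 10 cells = 4957  → 31.2829
row 1: Σ corner-gray over 10 cells = 4253  → 26.8401
row 2: Σ corner-gray over 10 cells = 4589  → 28.9605
row 3: Σ corner-gray over 10 cells = 4727  → 29.8314
row 4: Σ corner-gray over 10 cells = 4311  → 27.2061
row 5: Σ corner-gray over 10 cells = 5087  → 32.1033
row 6: Σ corner-gray over 10 cells = 5364  → 33.8514
row 7: Σ corner-gray over 10 cells = 5771  → 36.4199
row 8: Σ corner-gray over 10 cells = 5918  → 37.3476
Σ rows: total corner-gray = 44977  → 283.8432 mm³


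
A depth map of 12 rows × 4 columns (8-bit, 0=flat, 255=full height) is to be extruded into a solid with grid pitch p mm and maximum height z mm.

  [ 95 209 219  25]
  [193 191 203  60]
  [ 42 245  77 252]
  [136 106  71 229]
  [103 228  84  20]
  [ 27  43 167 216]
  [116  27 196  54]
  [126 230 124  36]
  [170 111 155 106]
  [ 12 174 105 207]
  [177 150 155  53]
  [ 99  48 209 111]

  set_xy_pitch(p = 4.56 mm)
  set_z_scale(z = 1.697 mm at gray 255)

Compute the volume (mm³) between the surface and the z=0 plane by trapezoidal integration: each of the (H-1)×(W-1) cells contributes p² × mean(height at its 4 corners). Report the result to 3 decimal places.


613.643

height_mm = gray/255 × 1.697; cell vol = 4.56² × mean(4 corners)
unit = 4.56² × 1.697 / (4×255) = 0.0345948 mm³ per gray-sum
row 0: Σ corner-gray over 3 cells = 2017  → 69.7778
row 1: Σ corner-gray over 3 cells = 1979  → 68.4632
row 2: Σ corner-gray over 3 cells = 1657  → 57.3237
row 3: Σ corner-gray over 3 cells = 1466  → 50.7160
row 4: Σ corner-gray over 3 cells = 1410  → 48.7787
row 5: Σ corner-gray over 3 cells = 1279  → 44.2468
row 6: Σ corner-gray over 3 cells = 1486  → 51.4079
row 7: Σ corner-gray over 3 cells = 1678  → 58.0501
row 8: Σ corner-gray over 3 cells = 1585  → 54.8328
row 9: Σ corner-gray over 3 cells = 1617  → 55.9399
row 10: Σ corner-gray over 3 cells = 1564  → 54.1063
Σ rows: total corner-gray = 17738  → 613.6433 mm³


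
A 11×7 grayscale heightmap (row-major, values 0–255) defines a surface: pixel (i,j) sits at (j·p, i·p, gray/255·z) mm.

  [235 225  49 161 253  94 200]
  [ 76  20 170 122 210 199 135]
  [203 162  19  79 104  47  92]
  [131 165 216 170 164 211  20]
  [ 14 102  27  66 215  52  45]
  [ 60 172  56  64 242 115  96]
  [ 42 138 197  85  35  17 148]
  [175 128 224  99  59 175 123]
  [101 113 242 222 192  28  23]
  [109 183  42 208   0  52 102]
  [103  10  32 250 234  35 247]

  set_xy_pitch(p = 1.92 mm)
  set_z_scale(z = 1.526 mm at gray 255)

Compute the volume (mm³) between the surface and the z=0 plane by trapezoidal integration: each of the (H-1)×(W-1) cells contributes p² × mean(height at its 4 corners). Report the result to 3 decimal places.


161.555

height_mm = gray/255 × 1.526; cell vol = 1.92² × mean(4 corners)
unit = 1.92² × 1.526 / (4×255) = 0.00551514 mm³ per gray-sum
row 0: Σ corner-gray over 6 cells = 3652  → 20.1413
row 1: Σ corner-gray over 6 cells = 2770  → 15.2769
row 2: Σ corner-gray over 6 cells = 3120  → 17.2072
row 3: Σ corner-gray over 6 cells = 2986  → 16.4682
row 4: Σ corner-gray over 6 cells = 2437  → 13.4404
row 5: Σ corner-gray over 6 cells = 2588  → 14.2732
row 6: Σ corner-gray over 6 cells = 2802  → 15.4534
row 7: Σ corner-gray over 6 cells = 3386  → 18.6743
row 8: Σ corner-gray over 6 cells = 2899  → 15.9884
row 9: Σ corner-gray over 6 cells = 2653  → 14.6317
Σ rows: total corner-gray = 29293  → 161.5551 mm³


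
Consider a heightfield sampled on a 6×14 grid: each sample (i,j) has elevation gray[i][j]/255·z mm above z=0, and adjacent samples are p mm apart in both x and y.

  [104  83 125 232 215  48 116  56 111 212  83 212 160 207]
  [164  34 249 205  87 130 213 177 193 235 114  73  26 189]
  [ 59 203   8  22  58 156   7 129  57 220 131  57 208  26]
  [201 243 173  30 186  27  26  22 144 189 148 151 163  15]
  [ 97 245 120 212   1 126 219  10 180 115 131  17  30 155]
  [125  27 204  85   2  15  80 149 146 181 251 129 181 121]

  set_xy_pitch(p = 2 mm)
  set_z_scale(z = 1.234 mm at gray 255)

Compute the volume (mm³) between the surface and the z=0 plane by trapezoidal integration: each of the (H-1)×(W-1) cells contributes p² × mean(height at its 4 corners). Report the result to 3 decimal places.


height_mm = gray/255 × 1.234; cell vol = 2² × mean(4 corners)
unit = 2² × 1.234 / (4×255) = 0.00483922 mm³ per gray-sum
row 0: Σ corner-gray over 13 cells = 7442  → 36.0134
row 1: Σ corner-gray over 13 cells = 6422  → 31.0774
row 2: Σ corner-gray over 13 cells = 5817  → 28.1497
row 3: Σ corner-gray over 13 cells = 6284  → 30.4096
row 4: Σ corner-gray over 13 cells = 6210  → 30.0515
Σ rows: total corner-gray = 32175  → 155.7018 mm³

155.702


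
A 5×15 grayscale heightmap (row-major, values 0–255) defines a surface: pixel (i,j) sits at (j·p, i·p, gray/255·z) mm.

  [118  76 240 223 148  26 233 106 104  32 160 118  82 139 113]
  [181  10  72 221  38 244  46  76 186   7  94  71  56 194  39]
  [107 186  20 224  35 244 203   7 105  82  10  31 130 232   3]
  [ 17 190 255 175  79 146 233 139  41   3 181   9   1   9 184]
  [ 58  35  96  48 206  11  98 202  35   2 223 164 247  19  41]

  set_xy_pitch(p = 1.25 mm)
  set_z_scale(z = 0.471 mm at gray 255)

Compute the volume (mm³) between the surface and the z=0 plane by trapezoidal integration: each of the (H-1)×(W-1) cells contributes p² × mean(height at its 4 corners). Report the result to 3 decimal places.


17.805

height_mm = gray/255 × 0.471; cell vol = 1.25² × mean(4 corners)
unit = 1.25² × 0.471 / (4×255) = 0.000721507 mm³ per gray-sum
row 0: Σ corner-gray over 14 cells = 6455  → 4.6573
row 1: Σ corner-gray over 14 cells = 5978  → 4.3132
row 2: Σ corner-gray over 14 cells = 6251  → 4.5101
row 3: Σ corner-gray over 14 cells = 5994  → 4.3247
Σ rows: total corner-gray = 24678  → 17.8054 mm³


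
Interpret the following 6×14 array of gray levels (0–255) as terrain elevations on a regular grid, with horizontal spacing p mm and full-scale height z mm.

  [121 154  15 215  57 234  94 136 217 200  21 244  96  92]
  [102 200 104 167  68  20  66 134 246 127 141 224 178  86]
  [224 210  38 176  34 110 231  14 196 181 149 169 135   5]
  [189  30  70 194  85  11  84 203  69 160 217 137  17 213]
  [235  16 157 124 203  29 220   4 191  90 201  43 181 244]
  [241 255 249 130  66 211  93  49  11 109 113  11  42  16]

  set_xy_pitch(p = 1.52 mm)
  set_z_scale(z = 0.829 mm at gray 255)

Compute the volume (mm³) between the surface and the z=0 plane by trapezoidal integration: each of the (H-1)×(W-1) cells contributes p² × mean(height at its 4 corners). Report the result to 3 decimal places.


62.578

height_mm = gray/255 × 0.829; cell vol = 1.52² × mean(4 corners)
unit = 1.52² × 0.829 / (4×255) = 0.00187777 mm³ per gray-sum
row 0: Σ corner-gray over 13 cells = 7117  → 13.3641
row 1: Σ corner-gray over 13 cells = 7053  → 13.2439
row 2: Σ corner-gray over 13 cells = 6471  → 12.1510
row 3: Σ corner-gray over 13 cells = 6353  → 11.9294
row 4: Σ corner-gray over 13 cells = 6332  → 11.8900
Σ rows: total corner-gray = 33326  → 62.5784 mm³


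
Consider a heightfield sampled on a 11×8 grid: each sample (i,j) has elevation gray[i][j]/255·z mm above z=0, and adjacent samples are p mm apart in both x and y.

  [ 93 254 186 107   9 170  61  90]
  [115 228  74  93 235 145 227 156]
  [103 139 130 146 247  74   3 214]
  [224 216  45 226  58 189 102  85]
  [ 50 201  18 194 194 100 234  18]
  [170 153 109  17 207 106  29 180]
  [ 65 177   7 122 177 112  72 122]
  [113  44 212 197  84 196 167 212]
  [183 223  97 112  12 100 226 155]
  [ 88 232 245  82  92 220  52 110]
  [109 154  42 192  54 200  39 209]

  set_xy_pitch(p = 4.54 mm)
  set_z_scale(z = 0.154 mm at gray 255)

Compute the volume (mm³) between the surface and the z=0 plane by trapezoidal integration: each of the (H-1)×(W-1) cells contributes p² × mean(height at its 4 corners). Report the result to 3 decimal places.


height_mm = gray/255 × 0.154; cell vol = 4.54² × mean(4 corners)
unit = 4.54² × 0.154 / (4×255) = 0.00311195 mm³ per gray-sum
row 0: Σ corner-gray over 7 cells = 4032  → 12.5474
row 1: Σ corner-gray over 7 cells = 4070  → 12.6656
row 2: Σ corner-gray over 7 cells = 3776  → 11.7507
row 3: Σ corner-gray over 7 cells = 3931  → 12.2331
row 4: Σ corner-gray over 7 cells = 3542  → 11.0225
row 5: Σ corner-gray over 7 cells = 3113  → 9.6875
row 6: Σ corner-gray over 7 cells = 3646  → 11.3462
row 7: Σ corner-gray over 7 cells = 4003  → 12.4571
row 8: Σ corner-gray over 7 cells = 3922  → 12.2051
row 9: Σ corner-gray over 7 cells = 3724  → 11.5889
Σ rows: total corner-gray = 37759  → 117.5040 mm³

117.504


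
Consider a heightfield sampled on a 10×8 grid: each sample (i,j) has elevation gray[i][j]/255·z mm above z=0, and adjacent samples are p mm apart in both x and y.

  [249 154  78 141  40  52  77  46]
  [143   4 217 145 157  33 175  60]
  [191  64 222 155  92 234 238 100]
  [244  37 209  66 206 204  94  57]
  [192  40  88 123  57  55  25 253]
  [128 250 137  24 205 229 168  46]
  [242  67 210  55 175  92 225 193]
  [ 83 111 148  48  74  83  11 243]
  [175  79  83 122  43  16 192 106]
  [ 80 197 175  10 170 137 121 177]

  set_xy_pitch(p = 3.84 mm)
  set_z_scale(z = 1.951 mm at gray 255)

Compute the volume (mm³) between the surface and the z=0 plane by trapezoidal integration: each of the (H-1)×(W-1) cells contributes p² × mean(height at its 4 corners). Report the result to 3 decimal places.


height_mm = gray/255 × 1.951; cell vol = 3.84² × mean(4 corners)
unit = 3.84² × 1.951 / (4×255) = 0.0282046 mm³ per gray-sum
row 0: Σ corner-gray over 7 cells = 3044  → 85.8547
row 1: Σ corner-gray over 7 cells = 3966  → 111.8593
row 2: Σ corner-gray over 7 cells = 4234  → 119.4182
row 3: Σ corner-gray over 7 cells = 3154  → 88.9572
row 4: Σ corner-gray over 7 cells = 3421  → 96.4878
row 5: Σ corner-gray over 7 cells = 4283  → 120.8002
row 6: Σ corner-gray over 7 cells = 3359  → 94.7392
row 7: Σ corner-gray over 7 cells = 2627  → 74.0934
row 8: Σ corner-gray over 7 cells = 3228  → 91.0444
Σ rows: total corner-gray = 31316  → 883.2544 mm³

883.254


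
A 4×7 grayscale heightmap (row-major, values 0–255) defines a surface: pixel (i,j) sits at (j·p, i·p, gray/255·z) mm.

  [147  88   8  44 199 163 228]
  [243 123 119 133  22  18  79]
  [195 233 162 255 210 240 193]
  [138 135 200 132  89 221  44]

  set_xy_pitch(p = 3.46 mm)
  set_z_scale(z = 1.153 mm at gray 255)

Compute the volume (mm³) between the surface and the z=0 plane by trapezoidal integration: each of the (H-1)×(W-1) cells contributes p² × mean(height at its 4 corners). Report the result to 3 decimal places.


height_mm = gray/255 × 1.153; cell vol = 3.46² × mean(4 corners)
unit = 3.46² × 1.153 / (4×255) = 0.0135326 mm³ per gray-sum
row 0: Σ corner-gray over 6 cells = 2531  → 34.2510
row 1: Σ corner-gray over 6 cells = 3740  → 50.6119
row 2: Σ corner-gray over 6 cells = 4324  → 58.5150
Σ rows: total corner-gray = 10595  → 143.3779 mm³

143.378
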